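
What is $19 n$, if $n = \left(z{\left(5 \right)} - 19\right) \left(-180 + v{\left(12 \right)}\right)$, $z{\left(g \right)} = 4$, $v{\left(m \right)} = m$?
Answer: $47880$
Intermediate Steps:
$n = 2520$ ($n = \left(4 - 19\right) \left(-180 + 12\right) = \left(-15\right) \left(-168\right) = 2520$)
$19 n = 19 \cdot 2520 = 47880$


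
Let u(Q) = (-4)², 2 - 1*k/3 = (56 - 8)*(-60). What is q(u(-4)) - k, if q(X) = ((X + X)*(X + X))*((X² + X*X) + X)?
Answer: 532026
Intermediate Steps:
k = 8646 (k = 6 - 3*(56 - 8)*(-60) = 6 - 144*(-60) = 6 - 3*(-2880) = 6 + 8640 = 8646)
u(Q) = 16
q(X) = 4*X²*(X + 2*X²) (q(X) = ((2*X)*(2*X))*((X² + X²) + X) = (4*X²)*(2*X² + X) = (4*X²)*(X + 2*X²) = 4*X²*(X + 2*X²))
q(u(-4)) - k = 16³*(4 + 8*16) - 1*8646 = 4096*(4 + 128) - 8646 = 4096*132 - 8646 = 540672 - 8646 = 532026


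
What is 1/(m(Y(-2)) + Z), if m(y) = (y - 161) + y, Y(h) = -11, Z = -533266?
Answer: -1/533449 ≈ -1.8746e-6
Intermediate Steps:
m(y) = -161 + 2*y (m(y) = (-161 + y) + y = -161 + 2*y)
1/(m(Y(-2)) + Z) = 1/((-161 + 2*(-11)) - 533266) = 1/((-161 - 22) - 533266) = 1/(-183 - 533266) = 1/(-533449) = -1/533449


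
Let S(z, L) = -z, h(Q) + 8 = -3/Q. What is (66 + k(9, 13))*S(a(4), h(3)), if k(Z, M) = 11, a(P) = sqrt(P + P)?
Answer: -154*sqrt(2) ≈ -217.79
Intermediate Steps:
a(P) = sqrt(2)*sqrt(P) (a(P) = sqrt(2*P) = sqrt(2)*sqrt(P))
h(Q) = -8 - 3/Q
(66 + k(9, 13))*S(a(4), h(3)) = (66 + 11)*(-sqrt(2)*sqrt(4)) = 77*(-sqrt(2)*2) = 77*(-2*sqrt(2)) = -154*sqrt(2)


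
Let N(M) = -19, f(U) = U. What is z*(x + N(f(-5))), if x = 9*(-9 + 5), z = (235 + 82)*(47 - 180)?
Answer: 2318855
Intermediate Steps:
z = -42161 (z = 317*(-133) = -42161)
x = -36 (x = 9*(-4) = -36)
z*(x + N(f(-5))) = -42161*(-36 - 19) = -42161*(-55) = 2318855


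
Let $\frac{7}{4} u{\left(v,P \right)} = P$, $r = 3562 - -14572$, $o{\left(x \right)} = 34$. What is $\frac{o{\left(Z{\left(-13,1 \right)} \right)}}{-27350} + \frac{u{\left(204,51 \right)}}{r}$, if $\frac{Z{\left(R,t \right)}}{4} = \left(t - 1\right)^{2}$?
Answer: $\frac{315877}{867938575} \approx 0.00036394$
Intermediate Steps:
$Z{\left(R,t \right)} = 4 \left(-1 + t\right)^{2}$ ($Z{\left(R,t \right)} = 4 \left(t - 1\right)^{2} = 4 \left(-1 + t\right)^{2}$)
$r = 18134$ ($r = 3562 + 14572 = 18134$)
$u{\left(v,P \right)} = \frac{4 P}{7}$
$\frac{o{\left(Z{\left(-13,1 \right)} \right)}}{-27350} + \frac{u{\left(204,51 \right)}}{r} = \frac{34}{-27350} + \frac{\frac{4}{7} \cdot 51}{18134} = 34 \left(- \frac{1}{27350}\right) + \frac{204}{7} \cdot \frac{1}{18134} = - \frac{17}{13675} + \frac{102}{63469} = \frac{315877}{867938575}$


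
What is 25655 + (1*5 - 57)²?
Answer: 28359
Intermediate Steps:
25655 + (1*5 - 57)² = 25655 + (5 - 57)² = 25655 + (-52)² = 25655 + 2704 = 28359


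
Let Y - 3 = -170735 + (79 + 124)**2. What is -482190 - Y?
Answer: -352667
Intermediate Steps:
Y = -129523 (Y = 3 + (-170735 + (79 + 124)**2) = 3 + (-170735 + 203**2) = 3 + (-170735 + 41209) = 3 - 129526 = -129523)
-482190 - Y = -482190 - 1*(-129523) = -482190 + 129523 = -352667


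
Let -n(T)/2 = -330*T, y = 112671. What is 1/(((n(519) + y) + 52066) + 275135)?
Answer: 1/782412 ≈ 1.2781e-6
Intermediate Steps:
n(T) = 660*T (n(T) = -(-660)*T = 660*T)
1/(((n(519) + y) + 52066) + 275135) = 1/(((660*519 + 112671) + 52066) + 275135) = 1/(((342540 + 112671) + 52066) + 275135) = 1/((455211 + 52066) + 275135) = 1/(507277 + 275135) = 1/782412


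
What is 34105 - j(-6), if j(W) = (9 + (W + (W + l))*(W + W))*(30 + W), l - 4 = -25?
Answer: 24385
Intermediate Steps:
l = -21 (l = 4 - 25 = -21)
j(W) = (9 + 2*W*(-21 + 2*W))*(30 + W) (j(W) = (9 + (W + (W - 21))*(W + W))*(30 + W) = (9 + (W + (-21 + W))*(2*W))*(30 + W) = (9 + (-21 + 2*W)*(2*W))*(30 + W) = (9 + 2*W*(-21 + 2*W))*(30 + W))
34105 - j(-6) = 34105 - (270 - 1251*(-6) + 4*(-6)³ + 78*(-6)²) = 34105 - (270 + 7506 + 4*(-216) + 78*36) = 34105 - (270 + 7506 - 864 + 2808) = 34105 - 1*9720 = 34105 - 9720 = 24385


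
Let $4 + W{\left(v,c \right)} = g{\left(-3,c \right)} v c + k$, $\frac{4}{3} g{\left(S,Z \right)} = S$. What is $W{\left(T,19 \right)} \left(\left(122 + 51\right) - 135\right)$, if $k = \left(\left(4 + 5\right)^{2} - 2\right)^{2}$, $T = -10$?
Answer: $253251$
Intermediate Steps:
$g{\left(S,Z \right)} = \frac{3 S}{4}$
$k = 6241$ ($k = \left(9^{2} - 2\right)^{2} = \left(81 - 2\right)^{2} = 79^{2} = 6241$)
$W{\left(v,c \right)} = 6237 - \frac{9 c v}{4}$ ($W{\left(v,c \right)} = -4 + \left(\frac{3}{4} \left(-3\right) v c + 6241\right) = -4 + \left(- \frac{9 v}{4} c + 6241\right) = -4 - \left(-6241 + \frac{9 c v}{4}\right) = 6237 - \frac{9 c v}{4}$)
$W{\left(T,19 \right)} \left(\left(122 + 51\right) - 135\right) = \left(6237 - \frac{171}{4} \left(-10\right)\right) \left(\left(122 + 51\right) - 135\right) = \left(6237 + \frac{855}{2}\right) \left(173 - 135\right) = \frac{13329}{2} \cdot 38 = 253251$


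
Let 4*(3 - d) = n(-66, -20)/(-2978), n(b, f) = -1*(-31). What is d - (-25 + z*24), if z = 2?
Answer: -238209/11912 ≈ -19.997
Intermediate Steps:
n(b, f) = 31
d = 35767/11912 (d = 3 - 31/(4*(-2978)) = 3 - 31*(-1)/(4*2978) = 3 - 1/4*(-31/2978) = 3 + 31/11912 = 35767/11912 ≈ 3.0026)
d - (-25 + z*24) = 35767/11912 - (-25 + 2*24) = 35767/11912 - (-25 + 48) = 35767/11912 - 1*23 = 35767/11912 - 23 = -238209/11912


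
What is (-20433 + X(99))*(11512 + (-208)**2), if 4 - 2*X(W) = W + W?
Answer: -1124551280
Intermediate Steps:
X(W) = 2 - W (X(W) = 2 - (W + W)/2 = 2 - W)
(-20433 + X(99))*(11512 + (-208)**2) = (-20433 + (2 - 1*99))*(11512 + (-208)**2) = (-20433 + (2 - 99))*(11512 + 43264) = (-20433 - 97)*54776 = -20530*54776 = -1124551280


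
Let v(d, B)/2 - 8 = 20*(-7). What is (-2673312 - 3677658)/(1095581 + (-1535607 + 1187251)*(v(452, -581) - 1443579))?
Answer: -6350970/502972467689 ≈ -1.2627e-5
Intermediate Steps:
v(d, B) = -264 (v(d, B) = 16 + 2*(20*(-7)) = 16 + 2*(-140) = 16 - 280 = -264)
(-2673312 - 3677658)/(1095581 + (-1535607 + 1187251)*(v(452, -581) - 1443579)) = (-2673312 - 3677658)/(1095581 + (-1535607 + 1187251)*(-264 - 1443579)) = -6350970/(1095581 - 348356*(-1443843)) = -6350970/(1095581 + 502971372108) = -6350970/502972467689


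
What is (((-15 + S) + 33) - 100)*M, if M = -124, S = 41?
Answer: 5084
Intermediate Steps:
(((-15 + S) + 33) - 100)*M = (((-15 + 41) + 33) - 100)*(-124) = ((26 + 33) - 100)*(-124) = (59 - 100)*(-124) = -41*(-124) = 5084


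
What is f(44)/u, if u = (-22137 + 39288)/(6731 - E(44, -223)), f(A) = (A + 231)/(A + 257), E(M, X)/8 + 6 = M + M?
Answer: 556875/1720817 ≈ 0.32361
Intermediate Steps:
E(M, X) = -48 + 16*M (E(M, X) = -48 + 8*(M + M) = -48 + 8*(2*M) = -48 + 16*M)
f(A) = (231 + A)/(257 + A)
u = 5717/2025 (u = (-22137 + 39288)/(6731 - (-48 + 16*44)) = 17151/(6731 - (-48 + 704)) = 17151/(6731 - 1*656) = 17151/(6731 - 656) = 17151/6075 = 17151*(1/6075) = 5717/2025 ≈ 2.8232)
f(44)/u = ((231 + 44)/(257 + 44))/(5717/2025) = (275/301)*(2025/5717) = 556875/1720817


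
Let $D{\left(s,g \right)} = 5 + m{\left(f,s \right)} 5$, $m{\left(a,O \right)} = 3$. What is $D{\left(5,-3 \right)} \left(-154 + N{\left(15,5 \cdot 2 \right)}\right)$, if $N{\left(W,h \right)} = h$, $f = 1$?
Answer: $-2880$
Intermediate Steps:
$D{\left(s,g \right)} = 20$ ($D{\left(s,g \right)} = 5 + 3 \cdot 5 = 5 + 15 = 20$)
$D{\left(5,-3 \right)} \left(-154 + N{\left(15,5 \cdot 2 \right)}\right) = 20 \left(-154 + 5 \cdot 2\right) = 20 \left(-154 + 10\right) = 20 \left(-144\right) = -2880$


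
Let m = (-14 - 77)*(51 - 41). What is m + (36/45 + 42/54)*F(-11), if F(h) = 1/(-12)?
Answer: -491471/540 ≈ -910.13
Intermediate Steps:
F(h) = -1/12
m = -910 (m = -91*10 = -910)
m + (36/45 + 42/54)*F(-11) = -910 + (36/45 + 42/54)*(-1/12) = -910 + (36*(1/45) + 42*(1/54))*(-1/12) = -910 + (⅘ + 7/9)*(-1/12) = -910 + (71/45)*(-1/12) = -910 - 71/540 = -491471/540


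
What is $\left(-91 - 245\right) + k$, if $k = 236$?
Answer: $-100$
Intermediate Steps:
$\left(-91 - 245\right) + k = \left(-91 - 245\right) + 236 = -336 + 236 = -100$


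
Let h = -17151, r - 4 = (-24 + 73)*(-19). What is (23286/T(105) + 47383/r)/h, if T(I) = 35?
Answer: -19927717/556464195 ≈ -0.035811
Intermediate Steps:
r = -927 (r = 4 + (-24 + 73)*(-19) = 4 + 49*(-19) = 4 - 931 = -927)
(23286/T(105) + 47383/r)/h = (23286/35 + 47383/(-927))/(-17151) = (23286*(1/35) + 47383*(-1/927))*(-1/17151) = (23286/35 - 47383/927)*(-1/17151) = (19927717/32445)*(-1/17151) = -19927717/556464195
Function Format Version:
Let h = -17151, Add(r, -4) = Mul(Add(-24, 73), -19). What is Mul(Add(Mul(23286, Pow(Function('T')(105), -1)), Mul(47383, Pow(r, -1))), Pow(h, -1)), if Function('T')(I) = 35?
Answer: Rational(-19927717, 556464195) ≈ -0.035811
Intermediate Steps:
r = -927 (r = Add(4, Mul(Add(-24, 73), -19)) = Add(4, Mul(49, -19)) = Add(4, -931) = -927)
Mul(Add(Mul(23286, Pow(Function('T')(105), -1)), Mul(47383, Pow(r, -1))), Pow(h, -1)) = Mul(Add(Mul(23286, Pow(35, -1)), Mul(47383, Pow(-927, -1))), Pow(-17151, -1)) = Mul(Add(Mul(23286, Rational(1, 35)), Mul(47383, Rational(-1, 927))), Rational(-1, 17151)) = Mul(Add(Rational(23286, 35), Rational(-47383, 927)), Rational(-1, 17151)) = Mul(Rational(19927717, 32445), Rational(-1, 17151)) = Rational(-19927717, 556464195)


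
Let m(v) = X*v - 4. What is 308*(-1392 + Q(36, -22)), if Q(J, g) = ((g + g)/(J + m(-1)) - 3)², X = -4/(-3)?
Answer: -223596912/529 ≈ -4.2268e+5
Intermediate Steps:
X = 4/3 (X = -4*(-⅓) = 4/3 ≈ 1.3333)
m(v) = -4 + 4*v/3 (m(v) = 4*v/3 - 4 = -4 + 4*v/3)
Q(J, g) = (-3 + 2*g/(-16/3 + J))² (Q(J, g) = ((g + g)/(J + (-4 + (4/3)*(-1))) - 3)² = ((2*g)/(J + (-4 - 4/3)) - 3)² = ((2*g)/(J - 16/3) - 3)² = ((2*g)/(-16/3 + J) - 3)² = (2*g/(-16/3 + J) - 3)² = (-3 + 2*g/(-16/3 + J))²)
308*(-1392 + Q(36, -22)) = 308*(-1392 + 9*(16 - 3*36 + 2*(-22))²/(-16 + 3*36)²) = 308*(-1392 + 9*(16 - 108 - 44)²/(-16 + 108)²) = 308*(-1392 + 9*(-136)²/92²) = 308*(-1392 + 9*(1/8464)*18496) = 308*(-1392 + 10404/529) = 308*(-725964/529) = -223596912/529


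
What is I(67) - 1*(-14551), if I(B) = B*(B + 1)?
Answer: 19107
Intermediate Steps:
I(B) = B*(1 + B)
I(67) - 1*(-14551) = 67*(1 + 67) - 1*(-14551) = 67*68 + 14551 = 4556 + 14551 = 19107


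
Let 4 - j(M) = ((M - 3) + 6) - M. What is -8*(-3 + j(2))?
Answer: 16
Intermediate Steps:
j(M) = 1 (j(M) = 4 - (((M - 3) + 6) - M) = 4 - (((-3 + M) + 6) - M) = 4 - ((3 + M) - M) = 4 - 1*3 = 4 - 3 = 1)
-8*(-3 + j(2)) = -8*(-3 + 1) = -8*(-2) = 16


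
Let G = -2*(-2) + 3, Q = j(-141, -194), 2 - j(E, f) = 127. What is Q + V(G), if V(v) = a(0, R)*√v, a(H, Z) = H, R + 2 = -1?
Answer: -125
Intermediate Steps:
R = -3 (R = -2 - 1 = -3)
j(E, f) = -125 (j(E, f) = 2 - 1*127 = 2 - 127 = -125)
Q = -125
G = 7 (G = 4 + 3 = 7)
V(v) = 0 (V(v) = 0*√v = 0)
Q + V(G) = -125 + 0 = -125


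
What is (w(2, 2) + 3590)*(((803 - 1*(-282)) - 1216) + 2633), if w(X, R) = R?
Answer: 8987184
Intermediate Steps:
(w(2, 2) + 3590)*(((803 - 1*(-282)) - 1216) + 2633) = (2 + 3590)*(((803 - 1*(-282)) - 1216) + 2633) = 3592*(((803 + 282) - 1216) + 2633) = 3592*((1085 - 1216) + 2633) = 3592*(-131 + 2633) = 3592*2502 = 8987184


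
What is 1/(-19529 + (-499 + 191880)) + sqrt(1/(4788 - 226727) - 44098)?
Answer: 1/171852 + I*sqrt(2172131646078597)/221939 ≈ 5.819e-6 + 210.0*I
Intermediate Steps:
1/(-19529 + (-499 + 191880)) + sqrt(1/(4788 - 226727) - 44098) = 1/(-19529 + 191381) + sqrt(1/(-221939) - 44098) = 1/171852 + sqrt(-1/221939 - 44098) = 1/171852 + sqrt(-9787066023/221939) = 1/171852 + I*sqrt(2172131646078597)/221939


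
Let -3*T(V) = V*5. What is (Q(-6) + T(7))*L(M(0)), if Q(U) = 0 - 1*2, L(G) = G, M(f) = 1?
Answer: -41/3 ≈ -13.667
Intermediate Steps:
T(V) = -5*V/3 (T(V) = -V*5/3 = -5*V/3)
Q(U) = -2 (Q(U) = 0 - 2 = -2)
(Q(-6) + T(7))*L(M(0)) = (-2 - 5/3*7)*1 = (-2 - 35/3)*1 = -41/3*1 = -41/3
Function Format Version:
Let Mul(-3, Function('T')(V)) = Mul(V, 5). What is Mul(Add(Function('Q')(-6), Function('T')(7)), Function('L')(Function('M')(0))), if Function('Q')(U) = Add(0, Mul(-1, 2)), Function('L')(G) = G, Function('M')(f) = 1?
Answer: Rational(-41, 3) ≈ -13.667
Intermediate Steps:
Function('T')(V) = Mul(Rational(-5, 3), V) (Function('T')(V) = Mul(Rational(-1, 3), Mul(V, 5)) = Mul(Rational(-1, 3), Mul(5, V)) = Mul(Rational(-5, 3), V))
Function('Q')(U) = -2 (Function('Q')(U) = Add(0, -2) = -2)
Mul(Add(Function('Q')(-6), Function('T')(7)), Function('L')(Function('M')(0))) = Mul(Add(-2, Mul(Rational(-5, 3), 7)), 1) = Mul(Add(-2, Rational(-35, 3)), 1) = Mul(Rational(-41, 3), 1) = Rational(-41, 3)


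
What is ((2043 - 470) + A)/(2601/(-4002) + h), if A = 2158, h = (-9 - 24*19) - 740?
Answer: -4977154/1608337 ≈ -3.0946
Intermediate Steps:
h = -1205 (h = (-9 - 456) - 740 = -465 - 740 = -1205)
((2043 - 470) + A)/(2601/(-4002) + h) = ((2043 - 470) + 2158)/(2601/(-4002) - 1205) = (1573 + 2158)/(2601*(-1/4002) - 1205) = 3731/(-867/1334 - 1205) = 3731/(-1608337/1334) = 3731*(-1334/1608337) = -4977154/1608337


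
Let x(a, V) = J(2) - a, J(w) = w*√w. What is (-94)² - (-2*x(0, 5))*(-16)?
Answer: 8836 - 64*√2 ≈ 8745.5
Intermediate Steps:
J(w) = w^(3/2)
x(a, V) = -a + 2*√2 (x(a, V) = 2^(3/2) - a = 2*√2 - a = -a + 2*√2)
(-94)² - (-2*x(0, 5))*(-16) = (-94)² - (-2*(-1*0 + 2*√2))*(-16) = 8836 - (-2*(0 + 2*√2))*(-16) = 8836 - (-4*√2)*(-16) = 8836 - 64*√2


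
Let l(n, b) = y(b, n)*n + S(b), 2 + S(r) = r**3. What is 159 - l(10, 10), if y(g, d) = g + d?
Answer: -1039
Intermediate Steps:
S(r) = -2 + r**3
y(g, d) = d + g
l(n, b) = -2 + b**3 + n*(b + n) (l(n, b) = (n + b)*n + (-2 + b**3) = (b + n)*n + (-2 + b**3) = n*(b + n) + (-2 + b**3) = -2 + b**3 + n*(b + n))
159 - l(10, 10) = 159 - (-2 + 10**3 + 10*(10 + 10)) = 159 - (-2 + 1000 + 10*20) = 159 - (-2 + 1000 + 200) = 159 - 1*1198 = 159 - 1198 = -1039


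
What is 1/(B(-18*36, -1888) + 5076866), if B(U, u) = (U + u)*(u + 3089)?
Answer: 1/2031130 ≈ 4.9234e-7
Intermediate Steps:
B(U, u) = (3089 + u)*(U + u) (B(U, u) = (U + u)*(3089 + u) = (3089 + u)*(U + u))
1/(B(-18*36, -1888) + 5076866) = 1/(((-1888)² + 3089*(-18*36) + 3089*(-1888) - 18*36*(-1888)) + 5076866) = 1/((3564544 + 3089*(-648) - 5832032 - 648*(-1888)) + 5076866) = 1/((3564544 - 2001672 - 5832032 + 1223424) + 5076866) = 1/(-3045736 + 5076866) = 1/2031130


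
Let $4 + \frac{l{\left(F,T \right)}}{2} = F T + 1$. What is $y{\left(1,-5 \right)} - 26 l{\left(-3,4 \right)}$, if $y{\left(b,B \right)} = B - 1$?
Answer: $774$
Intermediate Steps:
$l{\left(F,T \right)} = -6 + 2 F T$ ($l{\left(F,T \right)} = -8 + 2 \left(F T + 1\right) = -8 + 2 \left(1 + F T\right) = -8 + \left(2 + 2 F T\right) = -6 + 2 F T$)
$y{\left(b,B \right)} = -1 + B$ ($y{\left(b,B \right)} = B - 1 = -1 + B$)
$y{\left(1,-5 \right)} - 26 l{\left(-3,4 \right)} = \left(-1 - 5\right) - 26 \left(-6 + 2 \left(-3\right) 4\right) = -6 - 26 \left(-6 - 24\right) = -6 - -780 = -6 + 780 = 774$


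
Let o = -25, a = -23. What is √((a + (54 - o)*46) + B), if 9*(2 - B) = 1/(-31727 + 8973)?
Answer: √16835498449526/68262 ≈ 60.108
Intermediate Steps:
B = 409573/204786 (B = 2 - 1/(9*(-31727 + 8973)) = 2 - ⅑/(-22754) = 2 - ⅑*(-1/22754) = 2 + 1/204786 = 409573/204786 ≈ 2.0000)
√((a + (54 - o)*46) + B) = √((-23 + (54 - 1*(-25))*46) + 409573/204786) = √((-23 + (54 + 25)*46) + 409573/204786) = √((-23 + 79*46) + 409573/204786) = √((-23 + 3634) + 409573/204786) = √(3611 + 409573/204786) = √(739891819/204786) = √16835498449526/68262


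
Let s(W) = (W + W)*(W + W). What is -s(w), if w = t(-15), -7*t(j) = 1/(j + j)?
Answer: -1/11025 ≈ -9.0703e-5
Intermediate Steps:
t(j) = -1/(14*j) (t(j) = -1/(7*(j + j)) = -1/(2*j)/7 = -1/(14*j))
w = 1/210 (w = -1/14/(-15) = -1/14*(-1/15) = 1/210 ≈ 0.0047619)
s(W) = 4*W² (s(W) = (2*W)*(2*W) = 4*W²)
-s(w) = -4*(1/210)² = -4/44100 = -1*1/11025 = -1/11025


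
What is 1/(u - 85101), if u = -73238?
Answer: -1/158339 ≈ -6.3156e-6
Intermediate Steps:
1/(u - 85101) = 1/(-73238 - 85101) = 1/(-158339) = -1/158339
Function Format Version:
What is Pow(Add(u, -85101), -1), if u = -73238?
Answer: Rational(-1, 158339) ≈ -6.3156e-6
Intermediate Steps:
Pow(Add(u, -85101), -1) = Pow(Add(-73238, -85101), -1) = Pow(-158339, -1) = Rational(-1, 158339)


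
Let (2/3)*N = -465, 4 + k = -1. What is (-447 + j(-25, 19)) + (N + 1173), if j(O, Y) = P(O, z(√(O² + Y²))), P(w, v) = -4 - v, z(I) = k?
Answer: 59/2 ≈ 29.500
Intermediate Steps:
k = -5 (k = -4 - 1 = -5)
z(I) = -5
N = -1395/2 (N = (3/2)*(-465) = -1395/2 ≈ -697.50)
j(O, Y) = 1 (j(O, Y) = -4 - 1*(-5) = -4 + 5 = 1)
(-447 + j(-25, 19)) + (N + 1173) = (-447 + 1) + (-1395/2 + 1173) = -446 + 951/2 = 59/2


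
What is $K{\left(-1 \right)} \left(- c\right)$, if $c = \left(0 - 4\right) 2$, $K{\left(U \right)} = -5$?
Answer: $-40$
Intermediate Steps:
$c = -8$ ($c = \left(-4\right) 2 = -8$)
$K{\left(-1 \right)} \left(- c\right) = - 5 \left(\left(-1\right) \left(-8\right)\right) = \left(-5\right) 8 = -40$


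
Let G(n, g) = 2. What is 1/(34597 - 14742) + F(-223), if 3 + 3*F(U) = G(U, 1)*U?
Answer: -8914892/59565 ≈ -149.67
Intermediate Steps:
F(U) = -1 + 2*U/3 (F(U) = -1 + (2*U)/3 = -1 + 2*U/3)
1/(34597 - 14742) + F(-223) = 1/(34597 - 14742) + (-1 + (⅔)*(-223)) = 1/19855 + (-1 - 446/3) = 1/19855 - 449/3 = -8914892/59565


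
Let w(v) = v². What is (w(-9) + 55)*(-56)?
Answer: -7616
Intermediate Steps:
(w(-9) + 55)*(-56) = ((-9)² + 55)*(-56) = (81 + 55)*(-56) = 136*(-56) = -7616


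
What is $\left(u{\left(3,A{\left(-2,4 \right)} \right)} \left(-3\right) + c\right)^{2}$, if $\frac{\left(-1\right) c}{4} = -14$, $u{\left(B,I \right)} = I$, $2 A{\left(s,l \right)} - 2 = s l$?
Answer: $4225$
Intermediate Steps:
$A{\left(s,l \right)} = 1 + \frac{l s}{2}$ ($A{\left(s,l \right)} = 1 + \frac{s l}{2} = 1 + \frac{l s}{2}$)
$c = 56$ ($c = \left(-4\right) \left(-14\right) = 56$)
$\left(u{\left(3,A{\left(-2,4 \right)} \right)} \left(-3\right) + c\right)^{2} = \left(\left(1 + \frac{1}{2} \cdot 4 \left(-2\right)\right) \left(-3\right) + 56\right)^{2} = \left(\left(1 - 4\right) \left(-3\right) + 56\right)^{2} = \left(\left(-3\right) \left(-3\right) + 56\right)^{2} = \left(9 + 56\right)^{2} = 65^{2} = 4225$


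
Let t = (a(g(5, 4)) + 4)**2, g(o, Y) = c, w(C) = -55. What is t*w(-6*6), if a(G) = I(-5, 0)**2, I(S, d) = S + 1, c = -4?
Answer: -22000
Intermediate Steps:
g(o, Y) = -4
I(S, d) = 1 + S
a(G) = 16 (a(G) = (1 - 5)**2 = (-4)**2 = 16)
t = 400 (t = (16 + 4)**2 = 20**2 = 400)
t*w(-6*6) = 400*(-55) = -22000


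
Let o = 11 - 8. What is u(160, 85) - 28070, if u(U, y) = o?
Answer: -28067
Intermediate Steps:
o = 3
u(U, y) = 3
u(160, 85) - 28070 = 3 - 28070 = -28067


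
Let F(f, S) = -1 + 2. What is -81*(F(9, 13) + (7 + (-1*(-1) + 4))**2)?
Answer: -11745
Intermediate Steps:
F(f, S) = 1
-81*(F(9, 13) + (7 + (-1*(-1) + 4))**2) = -81*(1 + (7 + (-1*(-1) + 4))**2) = -81*(1 + (7 + (1 + 4))**2) = -81*(1 + (7 + 5)**2) = -81*(1 + 12**2) = -81*(1 + 144) = -81*145 = -11745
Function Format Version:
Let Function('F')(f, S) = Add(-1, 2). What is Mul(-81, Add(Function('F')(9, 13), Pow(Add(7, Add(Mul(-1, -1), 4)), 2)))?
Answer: -11745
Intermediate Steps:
Function('F')(f, S) = 1
Mul(-81, Add(Function('F')(9, 13), Pow(Add(7, Add(Mul(-1, -1), 4)), 2))) = Mul(-81, Add(1, Pow(Add(7, Add(Mul(-1, -1), 4)), 2))) = Mul(-81, Add(1, Pow(Add(7, Add(1, 4)), 2))) = Mul(-81, Add(1, Pow(Add(7, 5), 2))) = Mul(-81, Add(1, Pow(12, 2))) = Mul(-81, Add(1, 144)) = Mul(-81, 145) = -11745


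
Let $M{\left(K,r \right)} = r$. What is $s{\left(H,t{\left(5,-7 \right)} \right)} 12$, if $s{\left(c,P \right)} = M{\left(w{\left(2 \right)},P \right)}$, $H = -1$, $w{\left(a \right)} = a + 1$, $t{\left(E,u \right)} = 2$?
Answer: $24$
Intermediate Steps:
$w{\left(a \right)} = 1 + a$
$s{\left(c,P \right)} = P$
$s{\left(H,t{\left(5,-7 \right)} \right)} 12 = 2 \cdot 12 = 24$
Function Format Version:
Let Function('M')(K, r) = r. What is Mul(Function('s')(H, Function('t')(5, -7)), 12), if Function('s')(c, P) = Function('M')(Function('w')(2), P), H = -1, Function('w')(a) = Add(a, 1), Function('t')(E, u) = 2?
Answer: 24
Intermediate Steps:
Function('w')(a) = Add(1, a)
Function('s')(c, P) = P
Mul(Function('s')(H, Function('t')(5, -7)), 12) = Mul(2, 12) = 24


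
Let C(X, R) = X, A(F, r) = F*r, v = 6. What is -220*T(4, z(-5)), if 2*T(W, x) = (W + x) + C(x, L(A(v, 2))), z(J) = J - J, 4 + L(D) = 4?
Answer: -440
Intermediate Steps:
L(D) = 0 (L(D) = -4 + 4 = 0)
z(J) = 0
T(W, x) = x + W/2 (T(W, x) = ((W + x) + x)/2 = (W + 2*x)/2 = x + W/2)
-220*T(4, z(-5)) = -220*(0 + (1/2)*4) = -220*(0 + 2) = -220*2 = -440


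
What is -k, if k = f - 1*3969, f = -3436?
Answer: 7405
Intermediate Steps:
k = -7405 (k = -3436 - 1*3969 = -3436 - 3969 = -7405)
-k = -1*(-7405) = 7405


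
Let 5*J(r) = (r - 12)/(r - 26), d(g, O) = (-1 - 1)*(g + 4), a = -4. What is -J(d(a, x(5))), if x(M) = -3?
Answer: -6/65 ≈ -0.092308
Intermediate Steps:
d(g, O) = -8 - 2*g (d(g, O) = -2*(4 + g) = -8 - 2*g)
J(r) = (-12 + r)/(5*(-26 + r)) (J(r) = ((r - 12)/(r - 26))/5 = ((-12 + r)/(-26 + r))/5 = (-12 + r)/(5*(-26 + r)))
-J(d(a, x(5))) = -(-12 + (-8 - 2*(-4)))/(5*(-26 + (-8 - 2*(-4)))) = -(-12 + (-8 + 8))/(5*(-26 + (-8 + 8))) = -(-12 + 0)/(5*(-26 + 0)) = -(-12)/(5*(-26)) = -(-1)*(-12)/(5*26) = -1*6/65 = -6/65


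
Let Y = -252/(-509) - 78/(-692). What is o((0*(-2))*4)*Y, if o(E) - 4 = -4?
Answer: 0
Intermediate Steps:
o(E) = 0 (o(E) = 4 - 4 = 0)
Y = 107043/176114 (Y = -252*(-1/509) - 78*(-1/692) = 252/509 + 39/346 = 107043/176114 ≈ 0.60781)
o((0*(-2))*4)*Y = 0*(107043/176114) = 0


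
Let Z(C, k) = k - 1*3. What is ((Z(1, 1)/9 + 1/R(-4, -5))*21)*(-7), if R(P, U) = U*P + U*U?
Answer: 147/5 ≈ 29.400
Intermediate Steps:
R(P, U) = U² + P*U (R(P, U) = P*U + U² = U² + P*U)
Z(C, k) = -3 + k (Z(C, k) = k - 3 = -3 + k)
((Z(1, 1)/9 + 1/R(-4, -5))*21)*(-7) = (((-3 + 1)/9 + 1/(-5*(-4 - 5)))*21)*(-7) = ((-2*⅑ + 1/(-5*(-9)))*21)*(-7) = ((-2/9 + 1/45)*21)*(-7) = -⅕*21*(-7) = -21/5*(-7) = 147/5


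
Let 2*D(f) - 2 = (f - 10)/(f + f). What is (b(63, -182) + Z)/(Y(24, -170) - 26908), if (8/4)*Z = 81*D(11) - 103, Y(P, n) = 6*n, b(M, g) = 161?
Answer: -13281/2457664 ≈ -0.0054039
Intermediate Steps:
D(f) = 1 + (-10 + f)/(4*f) (D(f) = 1 + ((f - 10)/(f + f))/2 = 1 + ((-10 + f)/((2*f)))/2 = 1 + ((-10 + f)*(1/(2*f)))/2 = 1 + ((-10 + f)/(2*f))/2 = 1 + (-10 + f)/(4*f))
Z = -887/88 (Z = (81*((5/4)*(-2 + 11)/11) - 103)/2 = (81*((5/4)*(1/11)*9) - 103)/2 = (81*(45/44) - 103)/2 = (3645/44 - 103)/2 = (1/2)*(-887/44) = -887/88 ≈ -10.080)
(b(63, -182) + Z)/(Y(24, -170) - 26908) = (161 - 887/88)/(6*(-170) - 26908) = 13281/(88*(-1020 - 26908)) = (13281/88)/(-27928) = (13281/88)*(-1/27928) = -13281/2457664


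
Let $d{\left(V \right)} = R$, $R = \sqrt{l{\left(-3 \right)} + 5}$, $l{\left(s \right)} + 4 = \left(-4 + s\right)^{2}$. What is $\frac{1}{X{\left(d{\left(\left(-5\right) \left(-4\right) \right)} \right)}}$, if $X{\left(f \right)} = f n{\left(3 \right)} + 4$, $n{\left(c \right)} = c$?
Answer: $- \frac{2}{217} + \frac{15 \sqrt{2}}{434} \approx 0.039662$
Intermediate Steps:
$l{\left(s \right)} = -4 + \left(-4 + s\right)^{2}$
$R = 5 \sqrt{2}$ ($R = \sqrt{\left(-4 + \left(-4 - 3\right)^{2}\right) + 5} = \sqrt{\left(-4 + \left(-7\right)^{2}\right) + 5} = \sqrt{\left(-4 + 49\right) + 5} = \sqrt{45 + 5} = \sqrt{50} = 5 \sqrt{2} \approx 7.0711$)
$d{\left(V \right)} = 5 \sqrt{2}$
$X{\left(f \right)} = 4 + 3 f$ ($X{\left(f \right)} = f 3 + 4 = 3 f + 4 = 4 + 3 f$)
$\frac{1}{X{\left(d{\left(\left(-5\right) \left(-4\right) \right)} \right)}} = \frac{1}{4 + 3 \cdot 5 \sqrt{2}} = \frac{1}{4 + 15 \sqrt{2}}$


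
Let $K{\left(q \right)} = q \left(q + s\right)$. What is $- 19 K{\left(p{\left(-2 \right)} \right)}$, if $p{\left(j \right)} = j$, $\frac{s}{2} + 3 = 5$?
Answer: $76$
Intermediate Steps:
$s = 4$ ($s = -6 + 2 \cdot 5 = -6 + 10 = 4$)
$K{\left(q \right)} = q \left(4 + q\right)$ ($K{\left(q \right)} = q \left(q + 4\right) = q \left(4 + q\right)$)
$- 19 K{\left(p{\left(-2 \right)} \right)} = - 19 \left(- 2 \left(4 - 2\right)\right) = - 19 \left(\left(-2\right) 2\right) = \left(-19\right) \left(-4\right) = 76$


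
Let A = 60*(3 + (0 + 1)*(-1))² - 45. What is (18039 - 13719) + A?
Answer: 4515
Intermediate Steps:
A = 195 (A = 60*(3 + 1*(-1))² - 45 = 60*(3 - 1)² - 45 = 60*2² - 45 = 60*4 - 45 = 240 - 45 = 195)
(18039 - 13719) + A = (18039 - 13719) + 195 = 4320 + 195 = 4515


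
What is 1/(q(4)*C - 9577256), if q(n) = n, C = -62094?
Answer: -1/9825632 ≈ -1.0177e-7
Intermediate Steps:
1/(q(4)*C - 9577256) = 1/(4*(-62094) - 9577256) = 1/(-248376 - 9577256) = 1/(-9825632) = -1/9825632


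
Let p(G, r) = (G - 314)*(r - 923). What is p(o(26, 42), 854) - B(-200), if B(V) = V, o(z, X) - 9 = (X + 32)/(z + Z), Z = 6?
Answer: 337367/16 ≈ 21085.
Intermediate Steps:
o(z, X) = 9 + (32 + X)/(6 + z) (o(z, X) = 9 + (X + 32)/(z + 6) = 9 + (32 + X)/(6 + z))
p(G, r) = (-923 + r)*(-314 + G) (p(G, r) = (-314 + G)*(-923 + r) = (-923 + r)*(-314 + G))
p(o(26, 42), 854) - B(-200) = (289822 - 923*(86 + 42 + 9*26)/(6 + 26) - 314*854 + ((86 + 42 + 9*26)/(6 + 26))*854) - 1*(-200) = (289822 - 923*(86 + 42 + 234)/32 - 268156 + ((86 + 42 + 234)/32)*854) + 200 = (289822 - 923*362/32 - 268156 + ((1/32)*362)*854) + 200 = (289822 - 923*181/16 - 268156 + (181/16)*854) + 200 = (289822 - 167063/16 - 268156 + 77287/8) + 200 = 334167/16 + 200 = 337367/16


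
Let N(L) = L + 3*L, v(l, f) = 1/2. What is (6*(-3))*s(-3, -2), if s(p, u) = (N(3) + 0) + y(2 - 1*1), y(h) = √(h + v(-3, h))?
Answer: -216 - 9*√6 ≈ -238.05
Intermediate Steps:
v(l, f) = ½
y(h) = √(½ + h) (y(h) = √(h + ½) = √(½ + h))
N(L) = 4*L
s(p, u) = 12 + √6/2 (s(p, u) = (4*3 + 0) + √(2 + 4*(2 - 1*1))/2 = (12 + 0) + √(2 + 4*(2 - 1))/2 = 12 + √(2 + 4*1)/2 = 12 + √(2 + 4)/2 = 12 + √6/2)
(6*(-3))*s(-3, -2) = (6*(-3))*(12 + √6/2) = -18*(12 + √6/2) = -216 - 9*√6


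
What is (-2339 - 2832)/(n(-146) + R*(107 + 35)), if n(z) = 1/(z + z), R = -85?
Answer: 1509932/3524441 ≈ 0.42842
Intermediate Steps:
n(z) = 1/(2*z)
(-2339 - 2832)/(n(-146) + R*(107 + 35)) = (-2339 - 2832)/((½)/(-146) - 85*(107 + 35)) = -5171/((½)*(-1/146) - 85*142) = -5171/(-1/292 - 12070) = -5171/(-3524441/292) = -5171*(-292/3524441) = 1509932/3524441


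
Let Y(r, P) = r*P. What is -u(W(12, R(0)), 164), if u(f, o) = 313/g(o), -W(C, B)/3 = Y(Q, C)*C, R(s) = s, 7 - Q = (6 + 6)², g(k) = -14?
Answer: 313/14 ≈ 22.357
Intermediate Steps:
Q = -137 (Q = 7 - (6 + 6)² = 7 - 1*12² = 7 - 1*144 = 7 - 144 = -137)
Y(r, P) = P*r
W(C, B) = 411*C² (W(C, B) = -3*C*(-137)*C = -3*(-137*C)*C = -(-411)*C² = 411*C²)
u(f, o) = -313/14 (u(f, o) = 313/(-14) = 313*(-1/14) = -313/14)
-u(W(12, R(0)), 164) = -1*(-313/14) = 313/14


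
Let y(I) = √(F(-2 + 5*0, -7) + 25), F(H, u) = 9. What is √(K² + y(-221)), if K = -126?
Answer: √(15876 + √34) ≈ 126.02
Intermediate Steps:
y(I) = √34 (y(I) = √(9 + 25) = √34)
√(K² + y(-221)) = √((-126)² + √34) = √(15876 + √34)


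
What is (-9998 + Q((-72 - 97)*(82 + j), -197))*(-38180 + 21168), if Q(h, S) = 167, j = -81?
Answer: 167244972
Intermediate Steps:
(-9998 + Q((-72 - 97)*(82 + j), -197))*(-38180 + 21168) = (-9998 + 167)*(-38180 + 21168) = -9831*(-17012) = 167244972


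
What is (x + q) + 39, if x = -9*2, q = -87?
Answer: -66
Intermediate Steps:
x = -18
(x + q) + 39 = (-18 - 87) + 39 = -105 + 39 = -66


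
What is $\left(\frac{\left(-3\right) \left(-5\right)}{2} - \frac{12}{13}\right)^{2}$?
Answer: $\frac{29241}{676} \approx 43.256$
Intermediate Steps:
$\left(\frac{\left(-3\right) \left(-5\right)}{2} - \frac{12}{13}\right)^{2} = \left(15 \cdot \frac{1}{2} - \frac{12}{13}\right)^{2} = \left(\frac{15}{2} - \frac{12}{13}\right)^{2} = \left(\frac{171}{26}\right)^{2} = \frac{29241}{676}$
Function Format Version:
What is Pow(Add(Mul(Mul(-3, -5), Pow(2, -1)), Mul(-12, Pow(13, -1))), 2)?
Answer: Rational(29241, 676) ≈ 43.256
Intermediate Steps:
Pow(Add(Mul(Mul(-3, -5), Pow(2, -1)), Mul(-12, Pow(13, -1))), 2) = Pow(Add(Mul(15, Rational(1, 2)), Mul(-12, Rational(1, 13))), 2) = Pow(Add(Rational(15, 2), Rational(-12, 13)), 2) = Pow(Rational(171, 26), 2) = Rational(29241, 676)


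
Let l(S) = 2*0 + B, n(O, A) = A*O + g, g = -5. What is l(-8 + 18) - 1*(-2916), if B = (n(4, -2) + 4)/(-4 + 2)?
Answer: 5841/2 ≈ 2920.5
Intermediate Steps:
n(O, A) = -5 + A*O (n(O, A) = A*O - 5 = -5 + A*O)
B = 9/2 (B = ((-5 - 2*4) + 4)/(-4 + 2) = ((-5 - 8) + 4)/(-2) = (-13 + 4)*(-1/2) = -9*(-1/2) = 9/2 ≈ 4.5000)
l(S) = 9/2 (l(S) = 2*0 + 9/2 = 0 + 9/2 = 9/2)
l(-8 + 18) - 1*(-2916) = 9/2 - 1*(-2916) = 9/2 + 2916 = 5841/2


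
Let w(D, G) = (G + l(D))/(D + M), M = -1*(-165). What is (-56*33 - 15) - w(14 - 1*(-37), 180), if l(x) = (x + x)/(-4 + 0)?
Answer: -268375/144 ≈ -1863.7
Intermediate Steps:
l(x) = -x/2 (l(x) = (2*x)/(-4) = (2*x)*(-¼) = -x/2)
M = 165
w(D, G) = (G - D/2)/(165 + D) (w(D, G) = (G - D/2)/(D + 165) = (G - D/2)/(165 + D))
(-56*33 - 15) - w(14 - 1*(-37), 180) = (-56*33 - 15) - (180 - (14 - 1*(-37))/2)/(165 + (14 - 1*(-37))) = (-1848 - 15) - (180 - (14 + 37)/2)/(165 + (14 + 37)) = -1863 - (180 - ½*51)/(165 + 51) = -1863 - (180 - 51/2)/216 = -1863 - 309/(216*2) = -1863 - 1*103/144 = -1863 - 103/144 = -268375/144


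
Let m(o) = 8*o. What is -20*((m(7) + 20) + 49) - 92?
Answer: -2592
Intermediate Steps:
-20*((m(7) + 20) + 49) - 92 = -20*((8*7 + 20) + 49) - 92 = -20*((56 + 20) + 49) - 92 = -20*(76 + 49) - 92 = -20*125 - 92 = -2500 - 92 = -2592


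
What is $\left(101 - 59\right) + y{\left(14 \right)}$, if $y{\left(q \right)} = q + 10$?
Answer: $66$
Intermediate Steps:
$y{\left(q \right)} = 10 + q$
$\left(101 - 59\right) + y{\left(14 \right)} = \left(101 - 59\right) + \left(10 + 14\right) = 42 + 24 = 66$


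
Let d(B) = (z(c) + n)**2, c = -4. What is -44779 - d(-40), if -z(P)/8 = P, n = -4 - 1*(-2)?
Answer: -45679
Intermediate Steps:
n = -2 (n = -4 + 2 = -2)
z(P) = -8*P
d(B) = 900 (d(B) = (-8*(-4) - 2)**2 = (32 - 2)**2 = 30**2 = 900)
-44779 - d(-40) = -44779 - 1*900 = -44779 - 900 = -45679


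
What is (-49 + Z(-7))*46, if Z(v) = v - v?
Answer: -2254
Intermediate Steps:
Z(v) = 0
(-49 + Z(-7))*46 = (-49 + 0)*46 = -49*46 = -2254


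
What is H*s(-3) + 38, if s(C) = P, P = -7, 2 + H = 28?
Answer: -144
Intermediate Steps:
H = 26 (H = -2 + 28 = 26)
s(C) = -7
H*s(-3) + 38 = 26*(-7) + 38 = -182 + 38 = -144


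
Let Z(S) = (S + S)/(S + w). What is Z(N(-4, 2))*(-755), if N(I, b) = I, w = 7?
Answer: 6040/3 ≈ 2013.3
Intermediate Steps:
Z(S) = 2*S/(7 + S) (Z(S) = (S + S)/(S + 7) = (2*S)/(7 + S) = 2*S/(7 + S))
Z(N(-4, 2))*(-755) = (2*(-4)/(7 - 4))*(-755) = (2*(-4)/3)*(-755) = (2*(-4)*(1/3))*(-755) = -8/3*(-755) = 6040/3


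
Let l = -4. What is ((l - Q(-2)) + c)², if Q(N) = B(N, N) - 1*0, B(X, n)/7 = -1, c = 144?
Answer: 21609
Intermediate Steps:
B(X, n) = -7 (B(X, n) = 7*(-1) = -7)
Q(N) = -7 (Q(N) = -7 - 1*0 = -7 + 0 = -7)
((l - Q(-2)) + c)² = ((-4 - 1*(-7)) + 144)² = ((-4 + 7) + 144)² = (3 + 144)² = 147² = 21609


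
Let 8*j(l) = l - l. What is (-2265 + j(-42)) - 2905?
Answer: -5170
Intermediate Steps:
j(l) = 0 (j(l) = (l - l)/8 = (1/8)*0 = 0)
(-2265 + j(-42)) - 2905 = (-2265 + 0) - 2905 = -2265 - 2905 = -5170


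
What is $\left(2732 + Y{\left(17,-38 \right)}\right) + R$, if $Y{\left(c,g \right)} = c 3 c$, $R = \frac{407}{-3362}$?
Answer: $\frac{12099431}{3362} \approx 3598.9$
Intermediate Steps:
$R = - \frac{407}{3362}$ ($R = 407 \left(- \frac{1}{3362}\right) = - \frac{407}{3362} \approx -0.12106$)
$Y{\left(c,g \right)} = 3 c^{2}$
$\left(2732 + Y{\left(17,-38 \right)}\right) + R = \left(2732 + 3 \cdot 17^{2}\right) - \frac{407}{3362} = \left(2732 + 3 \cdot 289\right) - \frac{407}{3362} = \left(2732 + 867\right) - \frac{407}{3362} = 3599 - \frac{407}{3362} = \frac{12099431}{3362}$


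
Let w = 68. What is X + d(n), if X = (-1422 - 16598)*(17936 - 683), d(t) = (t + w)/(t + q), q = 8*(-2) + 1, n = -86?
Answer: -31400805042/101 ≈ -3.1090e+8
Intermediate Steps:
q = -15 (q = -16 + 1 = -15)
d(t) = (68 + t)/(-15 + t) (d(t) = (t + 68)/(t - 15) = (68 + t)/(-15 + t))
X = -310899060 (X = -18020*17253 = -310899060)
X + d(n) = -310899060 + (68 - 86)/(-15 - 86) = -310899060 - 18/(-101) = -310899060 - 1/101*(-18) = -310899060 + 18/101 = -31400805042/101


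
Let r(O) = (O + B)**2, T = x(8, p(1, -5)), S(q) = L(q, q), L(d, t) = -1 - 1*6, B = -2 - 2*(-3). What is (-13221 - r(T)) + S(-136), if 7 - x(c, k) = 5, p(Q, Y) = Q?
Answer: -13264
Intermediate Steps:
B = 4 (B = -2 + 6 = 4)
L(d, t) = -7 (L(d, t) = -1 - 6 = -7)
S(q) = -7
x(c, k) = 2 (x(c, k) = 7 - 1*5 = 7 - 5 = 2)
T = 2
r(O) = (4 + O)**2 (r(O) = (O + 4)**2 = (4 + O)**2)
(-13221 - r(T)) + S(-136) = (-13221 - (4 + 2)**2) - 7 = (-13221 - 1*6**2) - 7 = (-13221 - 1*36) - 7 = (-13221 - 36) - 7 = -13257 - 7 = -13264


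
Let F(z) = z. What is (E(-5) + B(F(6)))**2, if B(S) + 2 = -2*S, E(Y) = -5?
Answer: 361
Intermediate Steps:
B(S) = -2 - 2*S
(E(-5) + B(F(6)))**2 = (-5 + (-2 - 2*6))**2 = (-5 + (-2 - 12))**2 = (-5 - 14)**2 = (-19)**2 = 361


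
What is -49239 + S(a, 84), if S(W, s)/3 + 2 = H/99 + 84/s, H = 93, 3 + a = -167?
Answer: -541631/11 ≈ -49239.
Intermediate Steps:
a = -170 (a = -3 - 167 = -170)
S(W, s) = -35/11 + 252/s (S(W, s) = -6 + 3*(93/99 + 84/s) = -6 + 3*(93*(1/99) + 84/s) = -6 + 3*(31/33 + 84/s) = -6 + (31/11 + 252/s) = -35/11 + 252/s)
-49239 + S(a, 84) = -49239 + (-35/11 + 252/84) = -49239 + (-35/11 + 252*(1/84)) = -49239 + (-35/11 + 3) = -49239 - 2/11 = -541631/11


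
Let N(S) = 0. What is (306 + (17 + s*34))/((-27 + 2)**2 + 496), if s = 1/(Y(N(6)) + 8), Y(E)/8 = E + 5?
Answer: 7769/26904 ≈ 0.28877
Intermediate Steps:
Y(E) = 40 + 8*E (Y(E) = 8*(E + 5) = 8*(5 + E) = 40 + 8*E)
s = 1/48 (s = 1/((40 + 8*0) + 8) = 1/((40 + 0) + 8) = 1/(40 + 8) = 1/48 ≈ 0.020833)
(306 + (17 + s*34))/((-27 + 2)**2 + 496) = (306 + (17 + (1/48)*34))/((-27 + 2)**2 + 496) = (306 + (17 + 17/24))/((-25)**2 + 496) = (306 + 425/24)/(625 + 496) = (7769/24)/1121 = (7769/24)*(1/1121) = 7769/26904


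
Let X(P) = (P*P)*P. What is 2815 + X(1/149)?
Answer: 9311876436/3307949 ≈ 2815.0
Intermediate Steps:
X(P) = P**3 (X(P) = P**2*P = P**3)
2815 + X(1/149) = 2815 + (1/149)**3 = 2815 + 1/3307949 = 9311876436/3307949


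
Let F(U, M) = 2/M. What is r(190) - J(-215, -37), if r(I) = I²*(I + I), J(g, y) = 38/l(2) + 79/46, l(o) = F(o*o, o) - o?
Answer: 631029669/46 ≈ 1.3718e+7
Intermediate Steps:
l(o) = -o + 2/o (l(o) = 2/o - o = -o + 2/o)
J(g, y) = -1669/46 (J(g, y) = 38/(-1*2 + 2/2) + 79/46 = 38/(-2 + 2*(½)) + 79*(1/46) = 38/(-2 + 1) + 79/46 = 38/(-1) + 79/46 = 38*(-1) + 79/46 = -38 + 79/46 = -1669/46)
r(I) = 2*I³ (r(I) = I²*(2*I) = 2*I³)
r(190) - J(-215, -37) = 2*190³ - 1*(-1669/46) = 2*6859000 + 1669/46 = 13718000 + 1669/46 = 631029669/46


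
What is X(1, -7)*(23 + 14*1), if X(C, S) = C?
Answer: 37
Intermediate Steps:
X(1, -7)*(23 + 14*1) = 1*(23 + 14*1) = 1*(23 + 14) = 1*37 = 37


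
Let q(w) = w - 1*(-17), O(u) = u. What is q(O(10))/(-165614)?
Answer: -27/165614 ≈ -0.00016303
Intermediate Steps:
q(w) = 17 + w (q(w) = w + 17 = 17 + w)
q(O(10))/(-165614) = (17 + 10)/(-165614) = 27*(-1/165614) = -27/165614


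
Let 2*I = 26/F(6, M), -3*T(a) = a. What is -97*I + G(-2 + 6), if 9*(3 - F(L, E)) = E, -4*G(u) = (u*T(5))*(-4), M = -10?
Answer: -34787/111 ≈ -313.40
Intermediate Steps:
T(a) = -a/3
G(u) = -5*u/3 (G(u) = -u*(-⅓*5)*(-4)/4 = -u*(-5/3)*(-4)/4 = -(-5*u/3)*(-4)/4 = -5*u/3)
F(L, E) = 3 - E/9
I = 117/37 (I = (26/(3 - ⅑*(-10)))/2 = (26/(3 + 10/9))/2 = (26/(37/9))/2 = (26*(9/37))/2 = (½)*(234/37) = 117/37 ≈ 3.1622)
-97*I + G(-2 + 6) = -97*117/37 - 5*(-2 + 6)/3 = -11349/37 - 5/3*4 = -11349/37 - 20/3 = -34787/111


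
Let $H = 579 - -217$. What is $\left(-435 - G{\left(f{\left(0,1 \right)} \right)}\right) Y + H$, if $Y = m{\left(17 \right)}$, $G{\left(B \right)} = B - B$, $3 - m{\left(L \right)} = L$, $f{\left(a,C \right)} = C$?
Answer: $6886$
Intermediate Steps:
$m{\left(L \right)} = 3 - L$
$G{\left(B \right)} = 0$
$Y = -14$ ($Y = 3 - 17 = -14$)
$H = 796$ ($H = 579 + 217 = 796$)
$\left(-435 - G{\left(f{\left(0,1 \right)} \right)}\right) Y + H = \left(-435 - 0\right) \left(-14\right) + 796 = \left(-435 + 0\right) \left(-14\right) + 796 = \left(-435\right) \left(-14\right) + 796 = 6090 + 796 = 6886$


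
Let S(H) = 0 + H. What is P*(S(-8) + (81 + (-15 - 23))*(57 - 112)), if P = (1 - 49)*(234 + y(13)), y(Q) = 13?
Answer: 28134288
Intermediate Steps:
S(H) = H
P = -11856 (P = (1 - 49)*(234 + 13) = -48*247 = -11856)
P*(S(-8) + (81 + (-15 - 23))*(57 - 112)) = -11856*(-8 + (81 + (-15 - 23))*(57 - 112)) = -11856*(-8 + (81 - 38)*(-55)) = -11856*(-8 + 43*(-55)) = -11856*(-8 - 2365) = -11856*(-2373) = 28134288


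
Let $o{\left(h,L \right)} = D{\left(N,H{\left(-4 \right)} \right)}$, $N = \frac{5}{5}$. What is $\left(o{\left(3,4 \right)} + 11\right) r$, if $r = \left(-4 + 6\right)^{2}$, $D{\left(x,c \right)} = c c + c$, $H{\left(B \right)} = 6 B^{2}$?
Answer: $37292$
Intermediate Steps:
$N = 1$ ($N = 5 \cdot \frac{1}{5} = 1$)
$D{\left(x,c \right)} = c + c^{2}$ ($D{\left(x,c \right)} = c^{2} + c = c + c^{2}$)
$o{\left(h,L \right)} = 9312$ ($o{\left(h,L \right)} = 6 \left(-4\right)^{2} \left(1 + 6 \left(-4\right)^{2}\right) = 6 \cdot 16 \left(1 + 6 \cdot 16\right) = 96 \left(1 + 96\right) = 96 \cdot 97 = 9312$)
$r = 4$ ($r = 2^{2} = 4$)
$\left(o{\left(3,4 \right)} + 11\right) r = \left(9312 + 11\right) 4 = 9323 \cdot 4 = 37292$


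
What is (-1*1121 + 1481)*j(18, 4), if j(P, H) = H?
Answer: 1440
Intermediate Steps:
(-1*1121 + 1481)*j(18, 4) = (-1*1121 + 1481)*4 = (-1121 + 1481)*4 = 360*4 = 1440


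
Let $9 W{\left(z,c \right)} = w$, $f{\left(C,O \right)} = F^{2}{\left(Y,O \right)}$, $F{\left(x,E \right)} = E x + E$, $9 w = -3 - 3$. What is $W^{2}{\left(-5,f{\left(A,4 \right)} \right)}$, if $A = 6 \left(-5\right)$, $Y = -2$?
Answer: $\frac{4}{729} \approx 0.005487$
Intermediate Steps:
$w = - \frac{2}{3}$ ($w = \frac{-3 - 3}{9} = \frac{1}{9} \left(-6\right) = - \frac{2}{3} \approx -0.66667$)
$F{\left(x,E \right)} = E + E x$
$A = -30$
$f{\left(C,O \right)} = O^{2}$ ($f{\left(C,O \right)} = \left(O \left(1 - 2\right)\right)^{2} = \left(O \left(-1\right)\right)^{2} = \left(- O\right)^{2} = O^{2}$)
$W{\left(z,c \right)} = - \frac{2}{27}$ ($W{\left(z,c \right)} = \frac{1}{9} \left(- \frac{2}{3}\right) = - \frac{2}{27}$)
$W^{2}{\left(-5,f{\left(A,4 \right)} \right)} = \left(- \frac{2}{27}\right)^{2} = \frac{4}{729}$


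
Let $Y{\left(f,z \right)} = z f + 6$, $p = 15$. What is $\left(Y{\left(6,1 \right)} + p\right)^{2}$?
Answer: $729$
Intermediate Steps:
$Y{\left(f,z \right)} = 6 + f z$ ($Y{\left(f,z \right)} = f z + 6 = 6 + f z$)
$\left(Y{\left(6,1 \right)} + p\right)^{2} = \left(\left(6 + 6 \cdot 1\right) + 15\right)^{2} = \left(\left(6 + 6\right) + 15\right)^{2} = \left(12 + 15\right)^{2} = 27^{2} = 729$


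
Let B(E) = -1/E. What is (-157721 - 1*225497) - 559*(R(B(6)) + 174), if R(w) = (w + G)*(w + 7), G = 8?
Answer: -18374617/36 ≈ -5.1041e+5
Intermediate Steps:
R(w) = (7 + w)*(8 + w) (R(w) = (w + 8)*(w + 7) = (8 + w)*(7 + w) = (7 + w)*(8 + w))
(-157721 - 1*225497) - 559*(R(B(6)) + 174) = (-157721 - 1*225497) - 559*((56 + (-1/6)² + 15*(-1/6)) + 174) = (-157721 - 225497) - 559*((56 + (-1*⅙)² + 15*(-1*⅙)) + 174) = -383218 - 559*((56 + (-⅙)² + 15*(-⅙)) + 174) = -383218 - 559*((56 + 1/36 - 5/2) + 174) = -383218 - 559*(1927/36 + 174) = -383218 - 559*8191/36 = -383218 - 4578769/36 = -18374617/36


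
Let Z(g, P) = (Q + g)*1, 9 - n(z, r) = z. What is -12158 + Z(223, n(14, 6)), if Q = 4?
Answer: -11931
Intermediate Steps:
n(z, r) = 9 - z
Z(g, P) = 4 + g (Z(g, P) = (4 + g)*1 = 4 + g)
-12158 + Z(223, n(14, 6)) = -12158 + (4 + 223) = -12158 + 227 = -11931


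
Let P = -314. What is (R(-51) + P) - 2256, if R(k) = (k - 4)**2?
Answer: 455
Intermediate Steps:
R(k) = (-4 + k)**2
(R(-51) + P) - 2256 = ((-4 - 51)**2 - 314) - 2256 = ((-55)**2 - 314) - 2256 = (3025 - 314) - 2256 = 2711 - 2256 = 455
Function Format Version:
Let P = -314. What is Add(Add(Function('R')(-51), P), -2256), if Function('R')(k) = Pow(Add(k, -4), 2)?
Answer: 455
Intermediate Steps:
Function('R')(k) = Pow(Add(-4, k), 2)
Add(Add(Function('R')(-51), P), -2256) = Add(Add(Pow(Add(-4, -51), 2), -314), -2256) = Add(Add(Pow(-55, 2), -314), -2256) = Add(Add(3025, -314), -2256) = Add(2711, -2256) = 455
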